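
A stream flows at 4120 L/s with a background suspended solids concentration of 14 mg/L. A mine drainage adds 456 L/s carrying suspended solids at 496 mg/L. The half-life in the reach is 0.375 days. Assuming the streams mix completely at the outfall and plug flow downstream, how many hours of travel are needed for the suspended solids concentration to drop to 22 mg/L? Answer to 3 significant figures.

13.5 h

Mass balance: C = (4120·14.00 + 456.0·496.0) / 4576 = 283900/4576 = 62.03 mg/L.
Half-life 0.375 d → k = ln 2 / 0.375 = 1.848 d⁻¹.
62.03·exp(−k·t) = 22 → t = ln(62.03/22)/k = 48450 s = 13.46 h.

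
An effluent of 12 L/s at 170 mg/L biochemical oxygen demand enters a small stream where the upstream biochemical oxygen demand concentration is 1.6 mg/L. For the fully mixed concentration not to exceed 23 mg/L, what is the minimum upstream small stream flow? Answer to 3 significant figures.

82.4 L/s

Set C_mix = 23: (Q·1.600 + 12.00·170.0) / (Q + 12.00) = 23
→ Q = 12.00·(170.0 − 23)/(23 − 1.600) = 82.43 L/s.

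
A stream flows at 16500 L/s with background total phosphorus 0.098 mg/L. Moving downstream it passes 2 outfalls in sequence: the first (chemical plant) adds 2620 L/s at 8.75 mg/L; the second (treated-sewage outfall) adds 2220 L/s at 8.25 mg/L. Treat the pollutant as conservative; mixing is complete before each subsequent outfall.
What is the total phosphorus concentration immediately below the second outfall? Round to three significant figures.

2.01 mg/L

Outfall 1: combined Q = 19120 L/s; C = (16500·0.09800 + 2620·8.750)/19120 = 1.284 mg/L.
Outfall 2: combined Q = 21340 L/s; C = (19120·1.284 + 2220·8.250)/21340 = 2.008 mg/L.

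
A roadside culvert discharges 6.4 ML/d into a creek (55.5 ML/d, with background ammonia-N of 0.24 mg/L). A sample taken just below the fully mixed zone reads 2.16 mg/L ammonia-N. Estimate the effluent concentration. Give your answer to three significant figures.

Mass balance: 55.50·0.2400 + 6.400·Cₑ = 61.90·2.160
→ Cₑ = (61.90·2.160 − 55.50·0.2400) / 6.400 = 18.81 mg/L.

18.8 mg/L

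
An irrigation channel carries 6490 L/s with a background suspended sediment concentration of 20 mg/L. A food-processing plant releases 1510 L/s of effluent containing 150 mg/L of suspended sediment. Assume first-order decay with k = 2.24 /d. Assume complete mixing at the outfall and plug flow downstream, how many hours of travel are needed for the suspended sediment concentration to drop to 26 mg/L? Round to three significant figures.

Mixed concentration C = ΣQC/ΣQ = (6490·20.00 + 1510·150.0) / 8000 = 356300/8000 = 44.54 mg/L.
44.54·exp(−k·t) = 26 → t = ln(44.54/26)/k = 20760 s = 5.767 h.

5.77 h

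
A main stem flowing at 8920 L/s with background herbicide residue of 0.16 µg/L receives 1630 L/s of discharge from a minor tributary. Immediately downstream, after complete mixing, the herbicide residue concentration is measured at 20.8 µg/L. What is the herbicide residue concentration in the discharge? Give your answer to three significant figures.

134 µg/L

Mass balance: 8920·0.1600 + 1630·Cₑ = 10550·20.80
→ Cₑ = (10550·20.80 − 8920·0.1600) / 1630 = 133.8 µg/L.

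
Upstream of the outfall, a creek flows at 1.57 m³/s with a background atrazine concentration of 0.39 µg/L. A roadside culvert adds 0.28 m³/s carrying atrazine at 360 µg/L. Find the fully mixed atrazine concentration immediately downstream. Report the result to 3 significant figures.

54.8 µg/L

Mass balance: C = (1.570·0.3900 + 0.2800·360.0) / 1.850 = 101.4/1.850 = 54.82 µg/L.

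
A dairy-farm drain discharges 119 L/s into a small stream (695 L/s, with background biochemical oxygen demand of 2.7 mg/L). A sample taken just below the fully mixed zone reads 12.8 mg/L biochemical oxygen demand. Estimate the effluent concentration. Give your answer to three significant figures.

Mass balance: 695.0·2.700 + 119.0·Cₑ = 814.0·12.80
→ Cₑ = (814.0·12.80 − 695.0·2.700) / 119.0 = 71.79 mg/L.

71.8 mg/L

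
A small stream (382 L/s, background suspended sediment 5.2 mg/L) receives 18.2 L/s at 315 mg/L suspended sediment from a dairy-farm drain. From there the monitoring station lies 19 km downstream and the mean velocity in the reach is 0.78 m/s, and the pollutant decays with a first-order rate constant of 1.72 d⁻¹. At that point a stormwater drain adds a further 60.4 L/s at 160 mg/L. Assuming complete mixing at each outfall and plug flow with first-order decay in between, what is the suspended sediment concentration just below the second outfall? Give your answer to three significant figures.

31.3 mg/L

Flow-weighted average: C = (382.0·5.200 + 18.20·315.0) / 400.2 = 7719/400.2 = 19.29 mg/L; combined flow 400.2 L/s.
Travel time t = 19·1000 / 0.78 = 24360 s = 6.766 h.
Decay over the reach: 19.29·exp(−kt) = 19.29·0.6157 = 11.88 mg/L.
At the second outfall, C = (400.2·11.88 + 60.40·160.0) / (400.2 + 60.40) = 31.30 mg/L.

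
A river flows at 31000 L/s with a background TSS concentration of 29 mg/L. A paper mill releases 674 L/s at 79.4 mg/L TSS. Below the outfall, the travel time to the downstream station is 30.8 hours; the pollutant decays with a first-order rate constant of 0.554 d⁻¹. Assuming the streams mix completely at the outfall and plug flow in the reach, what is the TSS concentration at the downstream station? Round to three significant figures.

Mass balance: C = (31000·29.00 + 674.0·79.40) / 31670 = 952500/31670 = 30.07 mg/L.
Decay over the reach: 30.07·exp(−kt) = 30.07·0.4912 = 14.77 mg/L.

14.8 mg/L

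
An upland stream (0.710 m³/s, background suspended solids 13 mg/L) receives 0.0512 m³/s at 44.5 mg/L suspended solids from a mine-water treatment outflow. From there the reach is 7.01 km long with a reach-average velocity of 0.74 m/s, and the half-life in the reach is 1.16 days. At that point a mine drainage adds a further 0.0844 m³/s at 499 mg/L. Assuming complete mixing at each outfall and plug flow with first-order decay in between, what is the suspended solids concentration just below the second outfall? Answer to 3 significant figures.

Flow-weighted average: C = (0.7100·13.00 + 0.05120·44.50) / 0.7612 = 11.51/0.7612 = 15.12 mg/L; combined flow 0.7612 m³/s.
Travel time t = 7.01·1000 / 0.74 = 9473 s = 2.631 h.
Half-life 1.16 d → k = ln 2 / 1.16 = 0.5975 d⁻¹.
Decay over the reach: 15.12·exp(−kt) = 15.12·0.9366 = 14.16 mg/L.
Second outfall: C = (0.7612·14.16 + 0.08440·499.0)/0.8456 = 62.55 mg/L.

62.6 mg/L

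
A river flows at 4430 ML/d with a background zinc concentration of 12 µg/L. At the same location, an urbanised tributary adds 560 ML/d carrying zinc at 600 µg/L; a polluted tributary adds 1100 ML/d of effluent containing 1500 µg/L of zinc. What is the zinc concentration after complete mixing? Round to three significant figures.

335 µg/L

Conservation of mass: C = (4430·12.00 + 560.0·600.0 + 1100·1500) / 6090 = 2039000/6090 = 334.8 µg/L.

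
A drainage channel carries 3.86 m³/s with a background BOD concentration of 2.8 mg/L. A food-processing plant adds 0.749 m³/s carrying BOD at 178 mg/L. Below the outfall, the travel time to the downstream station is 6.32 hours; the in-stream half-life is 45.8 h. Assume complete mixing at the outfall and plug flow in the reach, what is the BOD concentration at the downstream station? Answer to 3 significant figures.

28.4 mg/L

After mixing, C = (3.860·2.800 + 0.7490·178.0) / 4.609 = 144.1/4.609 = 31.27 mg/L.
Half-life 45.8 h → k = ln 2 / 45.8 = 0.01513 h⁻¹ = 0.3632 d⁻¹.
First-order decay: C = 31.27·exp(−k·t) = 31.27·0.9088 = 28.42 mg/L.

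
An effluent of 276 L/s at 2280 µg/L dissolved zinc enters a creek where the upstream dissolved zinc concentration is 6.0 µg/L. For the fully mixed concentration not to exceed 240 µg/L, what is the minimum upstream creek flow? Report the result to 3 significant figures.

Set C_mix = 240: (Q·6.000 + 276.0·2280) / (Q + 276.0) = 240
→ Q = 276.0·(2280 − 240)/(240 − 6.000) = 2406 L/s.

2410 L/s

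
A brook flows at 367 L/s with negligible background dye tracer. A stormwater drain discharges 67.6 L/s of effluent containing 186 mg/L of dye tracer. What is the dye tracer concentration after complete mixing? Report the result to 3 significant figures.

28.9 mg/L

Conservation of mass: C = (367.0·0 + 67.60·186.0) / 434.6 = 12570/434.6 = 28.93 mg/L.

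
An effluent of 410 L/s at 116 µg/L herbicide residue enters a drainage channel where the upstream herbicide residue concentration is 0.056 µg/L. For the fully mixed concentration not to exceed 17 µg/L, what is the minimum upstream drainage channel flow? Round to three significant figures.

2400 L/s

Set C_mix = 17: (Q·0.05600 + 410.0·116.0) / (Q + 410.0) = 17
→ Q = 410.0·(116.0 − 17)/(17 − 0.05600) = 2396 L/s.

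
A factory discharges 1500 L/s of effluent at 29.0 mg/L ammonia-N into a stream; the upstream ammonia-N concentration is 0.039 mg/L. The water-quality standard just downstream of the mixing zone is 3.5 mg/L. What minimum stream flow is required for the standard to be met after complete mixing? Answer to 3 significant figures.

Set C_mix = 3.5: (Q·0.03900 + 1500·29.00) / (Q + 1500) = 3.5
→ Q = 1500·(29.00 − 3.5)/(3.5 − 0.03900) = 11050 L/s.

11100 L/s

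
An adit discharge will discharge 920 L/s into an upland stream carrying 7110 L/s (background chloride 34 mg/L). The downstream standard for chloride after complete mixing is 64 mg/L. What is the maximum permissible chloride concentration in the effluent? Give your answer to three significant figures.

296 mg/L

At the limit, (Qr·Cr + Qe·Cₑ)/(Qr + Qe) = 64:
Cₑ = (8030·64 − 7110·34.00) / 920.0 = 295.8 mg/L.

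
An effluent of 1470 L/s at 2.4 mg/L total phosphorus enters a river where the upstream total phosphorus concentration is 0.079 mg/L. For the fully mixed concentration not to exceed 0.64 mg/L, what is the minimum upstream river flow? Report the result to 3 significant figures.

Set C_mix = 0.64: (Q·0.07900 + 1470·2.400) / (Q + 1470) = 0.64
→ Q = 1470·(2.400 − 0.64)/(0.64 − 0.07900) = 4612 L/s.

4610 L/s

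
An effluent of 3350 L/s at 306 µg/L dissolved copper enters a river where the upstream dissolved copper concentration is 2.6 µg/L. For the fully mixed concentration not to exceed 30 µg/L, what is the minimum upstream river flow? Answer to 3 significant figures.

33700 L/s

Set C_mix = 30: (Q·2.600 + 3350·306.0) / (Q + 3350) = 30
→ Q = 3350·(306.0 − 30)/(30 − 2.600) = 33740 L/s.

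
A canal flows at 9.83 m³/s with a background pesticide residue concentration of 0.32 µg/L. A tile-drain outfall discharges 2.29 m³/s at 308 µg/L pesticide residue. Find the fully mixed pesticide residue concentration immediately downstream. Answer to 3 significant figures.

58.5 µg/L

After mixing, C = (9.830·0.3200 + 2.290·308.0) / 12.12 = 708.5/12.12 = 58.45 µg/L.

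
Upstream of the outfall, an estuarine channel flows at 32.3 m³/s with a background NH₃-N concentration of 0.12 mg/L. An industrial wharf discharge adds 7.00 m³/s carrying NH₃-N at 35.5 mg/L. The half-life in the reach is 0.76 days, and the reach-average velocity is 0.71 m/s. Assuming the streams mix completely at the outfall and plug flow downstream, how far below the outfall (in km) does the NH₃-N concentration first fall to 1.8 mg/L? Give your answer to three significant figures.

Flow-weighted average: C = (32.30·0.1200 + 7.000·35.50) / 39.30 = 252.4/39.30 = 6.422 mg/L.
Half-life 0.76 d → k = ln 2 / 0.76 = 0.9120 d⁻¹.
Set 6.422·exp(−k·t) = 1.8 → t = ln(6.422/1.8)/k = 120500 s = 33.47 h.
Distance = v·t = 0.71·120500 = 85550 m = 85.55 km.

85.5 km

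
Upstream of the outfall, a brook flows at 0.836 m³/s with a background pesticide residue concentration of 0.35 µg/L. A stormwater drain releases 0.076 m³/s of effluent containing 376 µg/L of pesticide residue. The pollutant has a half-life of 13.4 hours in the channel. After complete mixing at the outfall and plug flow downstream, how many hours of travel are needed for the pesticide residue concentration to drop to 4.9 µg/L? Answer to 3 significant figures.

36.1 h

Conservation of mass: C = (0.8360·0.3500 + 0.07600·376.0) / 0.9120 = 28.87/0.9120 = 31.65 µg/L.
Half-life 13.4 h → k = ln 2 / 13.4 = 0.05173 h⁻¹ = 1.241 d⁻¹.
31.65·exp(−k·t) = 4.9 → t = ln(31.65/4.9)/k = 129800 s = 36.07 h.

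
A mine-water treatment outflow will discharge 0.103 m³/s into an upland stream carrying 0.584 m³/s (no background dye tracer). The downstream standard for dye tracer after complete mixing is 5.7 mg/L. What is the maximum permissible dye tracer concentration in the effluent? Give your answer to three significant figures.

38.0 mg/L

At the limit, (Qr·Cr + Qe·Cₑ)/(Qr + Qe) = 5.7:
Cₑ = (0.6870·5.7 − 0.5840·0) / 0.1030 = 38.02 mg/L.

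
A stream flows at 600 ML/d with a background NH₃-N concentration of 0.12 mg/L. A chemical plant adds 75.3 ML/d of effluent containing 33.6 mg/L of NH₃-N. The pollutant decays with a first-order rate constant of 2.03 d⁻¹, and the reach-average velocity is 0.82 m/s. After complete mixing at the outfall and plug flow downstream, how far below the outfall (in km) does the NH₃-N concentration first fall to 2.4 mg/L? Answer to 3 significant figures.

16.5 km

Mass balance: C = (600.0·0.1200 + 75.30·33.60) / 675.3 = 2602/675.3 = 3.853 mg/L.
Set 3.853·exp(−k·t) = 2.4 → t = ln(3.853/2.4)/k = 20150 s = 5.597 h.
Distance = v·t = 0.82·20150 = 16520 m = 16.52 km.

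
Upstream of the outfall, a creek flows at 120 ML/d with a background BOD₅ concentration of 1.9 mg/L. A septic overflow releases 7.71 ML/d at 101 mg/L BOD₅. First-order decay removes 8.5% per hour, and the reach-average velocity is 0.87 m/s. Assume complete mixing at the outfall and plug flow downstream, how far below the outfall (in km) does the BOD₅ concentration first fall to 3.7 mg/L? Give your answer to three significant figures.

26.7 km

Mixed concentration C = ΣQC/ΣQ = (120.0·1.900 + 7.710·101.0) / 127.7 = 1007/127.7 = 7.883 mg/L.
8.5%/h lost → k = −ln(1 − 0.085) = 0.08883 h⁻¹.
Set 7.883·exp(−k·t) = 3.7 → t = ln(7.883/3.7)/k = 30650 s = 8.514 h.
Distance = v·t = 0.87·30650 = 26670 m = 26.67 km.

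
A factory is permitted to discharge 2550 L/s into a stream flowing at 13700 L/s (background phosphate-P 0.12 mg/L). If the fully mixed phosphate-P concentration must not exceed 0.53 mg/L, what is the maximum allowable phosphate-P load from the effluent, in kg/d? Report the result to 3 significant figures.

Mass balance at the limit: 13700·0.1200 + 2550·Cₑ = 16250·0.53 → Cₑ = 2.733 mg/L.
2550 L/s = 2.550 m³/s. Load = 2.550 m³/s × 2.733 g/m³ × 86 400 s/d = 602.1 kg/d.

602 kg/d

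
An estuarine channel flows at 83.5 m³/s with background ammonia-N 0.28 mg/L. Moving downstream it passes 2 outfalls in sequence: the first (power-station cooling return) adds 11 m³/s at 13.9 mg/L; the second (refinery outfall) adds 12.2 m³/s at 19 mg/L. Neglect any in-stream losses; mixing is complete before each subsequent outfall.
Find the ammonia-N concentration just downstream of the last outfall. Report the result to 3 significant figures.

After outfall 1: Q = 83.50 + 11.00 = 94.50 m³/s; C = (83.50·0.2800 + 11.00·13.90)/94.50 = 1.865 mg/L.
After outfall 2: Q = 94.50 + 12.20 = 106.7 m³/s; C = (94.50·1.865 + 12.20·19.00)/106.7 = 3.825 mg/L.

3.82 mg/L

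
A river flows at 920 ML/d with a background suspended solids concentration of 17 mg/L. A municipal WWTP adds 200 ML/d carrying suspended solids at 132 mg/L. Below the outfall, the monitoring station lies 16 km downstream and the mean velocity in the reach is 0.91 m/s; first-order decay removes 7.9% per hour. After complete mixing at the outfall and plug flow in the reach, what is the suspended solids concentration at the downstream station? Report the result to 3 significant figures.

Conservation of mass: C = (920.0·17.00 + 200.0·132.0) / 1120 = 42040/1120 = 37.54 mg/L.
Travel time t = 16·1000 / 0.91 = 17580 s = 4.884 h.
7.9%/h lost → k = −ln(1 − 0.079) = 0.08230 h⁻¹.
First-order decay: C = 37.54·exp(−k·t) = 37.54·0.6690 = 25.11 mg/L.

25.1 mg/L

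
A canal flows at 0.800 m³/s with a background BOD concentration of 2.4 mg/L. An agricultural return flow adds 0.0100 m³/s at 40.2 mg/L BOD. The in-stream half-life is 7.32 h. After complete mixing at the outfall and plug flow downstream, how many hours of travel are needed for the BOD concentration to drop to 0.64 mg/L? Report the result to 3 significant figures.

15.8 h

Mass balance: C = (0.8000·2.400 + 0.01000·40.20) / 0.8100 = 2.322/0.8100 = 2.867 mg/L.
Half-life 7.32 h → k = ln 2 / 7.32 = 0.09469 h⁻¹ = 2.273 d⁻¹.
2.867·exp(−k·t) = 0.64 → t = ln(2.867/0.64)/k = 57010 s = 15.83 h.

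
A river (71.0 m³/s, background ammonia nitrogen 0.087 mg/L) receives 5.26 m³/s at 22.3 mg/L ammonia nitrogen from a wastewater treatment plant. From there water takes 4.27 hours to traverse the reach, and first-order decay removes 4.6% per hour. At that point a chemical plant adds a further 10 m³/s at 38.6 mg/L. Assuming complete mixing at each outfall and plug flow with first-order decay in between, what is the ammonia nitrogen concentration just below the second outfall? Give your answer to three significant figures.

5.65 mg/L

Flow-weighted average: C = (71.00·0.08700 + 5.260·22.30) / 76.26 = 123.5/76.26 = 1.619 mg/L; combined flow 76.26 m³/s.
4.6%/h lost → k = −ln(1 − 0.046) = 0.04709 h⁻¹.
First-order decay: C = 1.619·exp(−k·t) = 1.619·0.8178 = 1.324 mg/L.
At the second outfall, C = (76.26·1.324 + 10.00·38.60) / (76.26 + 10.00) = 5.646 mg/L.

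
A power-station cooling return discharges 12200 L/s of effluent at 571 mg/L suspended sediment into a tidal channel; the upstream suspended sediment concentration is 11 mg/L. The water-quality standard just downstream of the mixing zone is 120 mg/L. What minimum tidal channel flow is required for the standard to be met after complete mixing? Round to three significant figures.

50500 L/s

Set C_mix = 120: (Q·11.00 + 12200·571.0) / (Q + 12200) = 120
→ Q = 12200·(571.0 − 120)/(120 − 11.00) = 50480 L/s.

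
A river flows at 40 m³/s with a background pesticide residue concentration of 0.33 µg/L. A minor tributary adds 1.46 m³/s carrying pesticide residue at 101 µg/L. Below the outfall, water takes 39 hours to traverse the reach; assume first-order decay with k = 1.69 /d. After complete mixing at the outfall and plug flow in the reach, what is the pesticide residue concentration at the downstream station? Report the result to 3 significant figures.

Flow-weighted average: C = (40.00·0.3300 + 1.460·101.0) / 41.46 = 160.7/41.46 = 3.875 µg/L.
Decay over the reach: 3.875·exp(−kt) = 3.875·0.06417 = 0.2487 µg/L.

0.249 µg/L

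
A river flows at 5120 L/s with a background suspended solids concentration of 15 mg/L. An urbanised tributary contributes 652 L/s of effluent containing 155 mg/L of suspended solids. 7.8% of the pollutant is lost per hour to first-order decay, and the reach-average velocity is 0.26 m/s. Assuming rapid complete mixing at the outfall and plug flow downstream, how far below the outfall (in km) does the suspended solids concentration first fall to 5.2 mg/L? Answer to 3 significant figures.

Conservation of mass: C = (5120·15.00 + 652.0·155.0) / 5772 = 177900/5772 = 30.81 mg/L.
7.8%/h lost → k = −ln(1 − 0.078) = 0.08121 h⁻¹.
Set 30.81·exp(−k·t) = 5.2 → t = ln(30.81/5.2)/k = 78880 s = 21.91 h.
Distance = v·t = 0.26·78880 = 20510 m = 20.51 km.

20.5 km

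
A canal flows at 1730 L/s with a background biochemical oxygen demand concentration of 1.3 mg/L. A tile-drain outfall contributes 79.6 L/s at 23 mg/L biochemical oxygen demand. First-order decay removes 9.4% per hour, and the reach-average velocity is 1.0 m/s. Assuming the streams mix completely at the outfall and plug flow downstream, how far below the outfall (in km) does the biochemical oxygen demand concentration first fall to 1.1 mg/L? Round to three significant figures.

26.2 km

Mass balance: C = (1730·1.300 + 79.60·23.00) / 1810 = 4080/1810 = 2.255 mg/L.
9.4%/h lost → k = −ln(1 − 0.094) = 0.09872 h⁻¹.
Set 2.255·exp(−k·t) = 1.1 → t = ln(2.255/1.1)/k = 26170 s = 7.270 h.
Distance = v·t = 1.0·26170 = 26170 m = 26.17 km.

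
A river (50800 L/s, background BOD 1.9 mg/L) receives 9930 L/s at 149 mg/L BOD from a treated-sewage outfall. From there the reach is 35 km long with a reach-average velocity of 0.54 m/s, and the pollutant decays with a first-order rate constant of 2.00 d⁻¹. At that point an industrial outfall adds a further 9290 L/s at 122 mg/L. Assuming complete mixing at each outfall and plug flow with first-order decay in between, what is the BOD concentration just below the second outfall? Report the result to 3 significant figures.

After mixing, C = (50800·1.900 + 9930·149.0) / 60730 = 1576000/60730 = 25.95 mg/L; combined flow 60730 L/s.
Travel time t = 35·1000 / 0.54 = 64810 s = 18.00 h.
Applying C = C₀e^(−kt): 25.95 × 0.2231 = 5.789 mg/L.
At the second outfall, C = (60730·5.789 + 9290·122.0) / (60730 + 9290) = 21.21 mg/L.

21.2 mg/L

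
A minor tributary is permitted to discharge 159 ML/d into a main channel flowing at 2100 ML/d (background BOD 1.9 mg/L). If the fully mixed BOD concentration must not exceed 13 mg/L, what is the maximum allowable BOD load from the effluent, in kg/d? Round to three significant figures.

Mass balance at the limit: 2100·1.900 + 159.0·Cₑ = 2259·13 → Cₑ = 159.6 mg/L.
159.0 ML/d = 1.840 m³/s. Load = 1.840 m³/s × 159.6 g/m³ × 86 400 s/d = 25380 kg/d.

25400 kg/d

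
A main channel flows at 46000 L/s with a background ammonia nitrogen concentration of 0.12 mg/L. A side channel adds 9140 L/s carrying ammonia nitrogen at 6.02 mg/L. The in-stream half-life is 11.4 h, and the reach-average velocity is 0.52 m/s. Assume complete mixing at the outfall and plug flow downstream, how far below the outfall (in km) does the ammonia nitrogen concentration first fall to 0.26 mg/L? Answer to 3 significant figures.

44.4 km

Conservation of mass: C = (46000·0.1200 + 9140·6.020) / 55140 = 60540/55140 = 1.098 mg/L.
Half-life 11.4 h → k = ln 2 / 11.4 = 0.06080 h⁻¹ = 1.459 d⁻¹.
Set 1.098·exp(−k·t) = 0.26 → t = ln(1.098/0.26)/k = 85290 s = 23.69 h.
Distance = v·t = 0.52·85290 = 44350 m = 44.35 km.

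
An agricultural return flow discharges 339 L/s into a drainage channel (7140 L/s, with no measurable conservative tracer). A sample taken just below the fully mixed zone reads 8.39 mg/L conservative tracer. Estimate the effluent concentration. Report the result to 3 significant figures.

185 mg/L

Mass balance: 7140·0 + 339.0·Cₑ = 7479·8.390
→ Cₑ = (7479·8.390 − 7140·0) / 339.0 = 185.1 mg/L.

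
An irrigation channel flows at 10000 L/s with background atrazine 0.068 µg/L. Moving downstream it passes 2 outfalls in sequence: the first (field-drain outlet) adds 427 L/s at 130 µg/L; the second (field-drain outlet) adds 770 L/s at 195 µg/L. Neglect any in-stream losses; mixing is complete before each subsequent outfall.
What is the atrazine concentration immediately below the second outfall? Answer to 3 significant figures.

18.4 µg/L

Outfall 1: combined Q = 10430 L/s; C = (10000·0.06800 + 427.0·130.0)/10430 = 5.389 µg/L.
Outfall 2: combined Q = 11200 L/s; C = (10430·5.389 + 770.0·195.0)/11200 = 18.43 µg/L.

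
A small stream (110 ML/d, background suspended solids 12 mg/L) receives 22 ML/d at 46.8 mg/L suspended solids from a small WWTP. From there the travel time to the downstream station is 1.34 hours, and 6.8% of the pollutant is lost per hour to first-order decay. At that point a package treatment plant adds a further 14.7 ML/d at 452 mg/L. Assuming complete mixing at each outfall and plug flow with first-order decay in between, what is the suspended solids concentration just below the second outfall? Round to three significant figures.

59.9 mg/L

Conservation of mass: C = (110.0·12.00 + 22.00·46.80) / 132.0 = 2350/132.0 = 17.80 mg/L; combined flow 132.0 ML/d.
6.8%/h lost → k = −ln(1 − 0.068) = 0.07042 h⁻¹.
First-order decay: C = 17.80·exp(−k·t) = 17.80·0.9099 = 16.20 mg/L.
At the second outfall, C = (132.0·16.20 + 14.70·452.0) / (132.0 + 14.70) = 59.87 mg/L.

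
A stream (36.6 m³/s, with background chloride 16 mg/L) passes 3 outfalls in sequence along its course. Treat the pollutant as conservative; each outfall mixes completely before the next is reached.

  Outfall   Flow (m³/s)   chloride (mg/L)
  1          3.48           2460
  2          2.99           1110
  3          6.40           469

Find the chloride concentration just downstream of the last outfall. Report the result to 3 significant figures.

After outfall 1: Q = 36.60 + 3.480 = 40.08 m³/s; C = (36.60·16.00 + 3.480·2460)/40.08 = 228.2 mg/L.
After outfall 2: Q = 40.08 + 2.990 = 43.07 m³/s; C = (40.08·228.2 + 2.990·1110)/43.07 = 289.4 mg/L.
After outfall 3: Q = 43.07 + 6.400 = 49.47 m³/s; C = (43.07·289.4 + 6.400·469.0)/49.47 = 312.7 mg/L.

313 mg/L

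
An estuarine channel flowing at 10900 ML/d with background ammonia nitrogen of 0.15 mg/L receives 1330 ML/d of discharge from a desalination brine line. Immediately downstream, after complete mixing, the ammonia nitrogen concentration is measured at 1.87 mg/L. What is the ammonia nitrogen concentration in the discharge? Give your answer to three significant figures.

Mass balance: 10900·0.1500 + 1330·Cₑ = 12230·1.870
→ Cₑ = (12230·1.870 − 10900·0.1500) / 1330 = 15.97 mg/L.

16.0 mg/L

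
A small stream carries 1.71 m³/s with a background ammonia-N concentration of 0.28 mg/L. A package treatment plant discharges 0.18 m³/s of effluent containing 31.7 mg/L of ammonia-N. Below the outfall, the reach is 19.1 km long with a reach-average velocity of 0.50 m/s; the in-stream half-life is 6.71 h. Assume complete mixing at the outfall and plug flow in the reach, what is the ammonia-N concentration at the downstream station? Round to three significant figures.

Conservation of mass: C = (1.710·0.2800 + 0.1800·31.70) / 1.890 = 6.185/1.890 = 3.272 mg/L.
Travel time t = 19.1·1000 / 0.50 = 38200 s = 10.61 h.
Half-life 6.71 h → k = ln 2 / 6.71 = 0.1033 h⁻¹ = 2.479 d⁻¹.
Applying C = C₀e^(−kt): 3.272 × 0.3342 = 1.093 mg/L.

1.09 mg/L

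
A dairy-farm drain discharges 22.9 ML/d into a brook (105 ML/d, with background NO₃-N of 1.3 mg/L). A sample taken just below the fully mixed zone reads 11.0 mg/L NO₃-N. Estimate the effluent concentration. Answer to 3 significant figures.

Mass balance: 105.0·1.300 + 22.90·Cₑ = 127.9·11.00
→ Cₑ = (127.9·11.00 − 105.0·1.300) / 22.90 = 55.48 mg/L.

55.5 mg/L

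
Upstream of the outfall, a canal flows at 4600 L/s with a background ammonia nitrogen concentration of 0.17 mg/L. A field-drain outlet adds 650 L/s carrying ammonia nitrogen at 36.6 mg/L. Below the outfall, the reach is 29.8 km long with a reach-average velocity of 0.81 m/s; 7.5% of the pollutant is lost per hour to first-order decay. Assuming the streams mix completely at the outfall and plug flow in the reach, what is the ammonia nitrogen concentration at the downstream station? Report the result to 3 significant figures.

Mass balance: C = (4600·0.1700 + 650.0·36.60) / 5250 = 24570/5250 = 4.680 mg/L.
Travel time t = 29.8·1000 / 0.81 = 36790 s = 10.22 h.
7.5%/h lost → k = −ln(1 − 0.075) = 0.07796 h⁻¹.
After decay, C = 4.680 × e^(−kt) = 4.680 × 0.4508 = 2.110 mg/L.

2.11 mg/L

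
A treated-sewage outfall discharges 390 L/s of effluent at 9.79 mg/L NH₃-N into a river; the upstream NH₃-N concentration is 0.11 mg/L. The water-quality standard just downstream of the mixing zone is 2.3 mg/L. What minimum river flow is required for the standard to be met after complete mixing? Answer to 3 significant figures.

Set C_mix = 2.3: (Q·0.1100 + 390.0·9.790) / (Q + 390.0) = 2.3
→ Q = 390.0·(9.790 − 2.3)/(2.3 − 0.1100) = 1334 L/s.

1330 L/s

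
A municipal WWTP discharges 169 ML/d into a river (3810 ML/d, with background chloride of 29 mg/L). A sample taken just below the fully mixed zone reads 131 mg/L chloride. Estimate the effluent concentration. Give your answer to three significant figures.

2430 mg/L

Mass balance: 3810·29.00 + 169.0·Cₑ = 3979·131.0
→ Cₑ = (3979·131.0 − 3810·29.00) / 169.0 = 2431 mg/L.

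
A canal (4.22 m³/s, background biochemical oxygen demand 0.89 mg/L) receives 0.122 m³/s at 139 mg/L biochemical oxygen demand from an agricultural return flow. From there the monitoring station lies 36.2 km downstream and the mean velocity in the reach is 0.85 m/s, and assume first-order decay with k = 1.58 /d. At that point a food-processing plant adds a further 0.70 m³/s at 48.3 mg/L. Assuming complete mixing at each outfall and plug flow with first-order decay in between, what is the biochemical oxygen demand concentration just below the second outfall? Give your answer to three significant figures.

8.59 mg/L

Flow-weighted average: C = (4.220·0.8900 + 0.1220·139.0) / 4.342 = 20.71/4.342 = 4.771 mg/L; combined flow 4.342 m³/s.
Travel time t = 36.2·1000 / 0.85 = 42590 s = 11.83 h.
Decay over the reach: 4.771·exp(−kt) = 4.771·0.4590 = 2.189 mg/L.
At the second outfall, C = (4.342·2.189 + 0.7000·48.30) / (4.342 + 0.7000) = 8.591 mg/L.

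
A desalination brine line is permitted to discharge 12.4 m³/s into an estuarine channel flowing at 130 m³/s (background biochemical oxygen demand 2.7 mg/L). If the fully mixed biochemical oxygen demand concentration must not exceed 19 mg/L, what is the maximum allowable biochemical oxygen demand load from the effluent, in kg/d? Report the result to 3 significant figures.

203000 kg/d

Mass balance at the limit: 130.0·2.700 + 12.40·Cₑ = 142.4·19 → Cₑ = 189.9 mg/L.
Load = 12.40 m³/s × 189.9 g/m³ × 86 400 s/d = 203400 kg/d.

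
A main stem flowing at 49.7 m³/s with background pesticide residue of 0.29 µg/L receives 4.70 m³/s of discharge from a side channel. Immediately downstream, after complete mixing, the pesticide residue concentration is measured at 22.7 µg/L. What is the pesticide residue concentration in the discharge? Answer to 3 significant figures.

260 µg/L

Mass balance: 49.70·0.2900 + 4.700·Cₑ = 54.40·22.70
→ Cₑ = (54.40·22.70 − 49.70·0.2900) / 4.700 = 259.7 µg/L.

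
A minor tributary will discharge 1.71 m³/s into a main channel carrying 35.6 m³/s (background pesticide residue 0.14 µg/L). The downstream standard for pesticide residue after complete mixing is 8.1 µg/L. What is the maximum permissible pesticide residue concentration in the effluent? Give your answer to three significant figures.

At the limit, (Qr·Cr + Qe·Cₑ)/(Qr + Qe) = 8.1:
Cₑ = (37.31·8.1 − 35.60·0.1400) / 1.710 = 173.8 µg/L.

174 µg/L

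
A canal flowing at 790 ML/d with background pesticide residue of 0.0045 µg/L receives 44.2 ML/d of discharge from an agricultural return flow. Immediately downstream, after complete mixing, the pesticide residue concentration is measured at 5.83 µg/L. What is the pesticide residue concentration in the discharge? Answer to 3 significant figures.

110 µg/L

Mass balance: 790.0·0.004500 + 44.20·Cₑ = 834.2·5.830
→ Cₑ = (834.2·5.830 − 790.0·0.004500) / 44.20 = 110.0 µg/L.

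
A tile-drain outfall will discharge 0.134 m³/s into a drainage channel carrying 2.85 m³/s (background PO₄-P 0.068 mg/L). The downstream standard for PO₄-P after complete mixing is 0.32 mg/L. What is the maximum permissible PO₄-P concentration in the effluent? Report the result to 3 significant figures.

5.68 mg/L

At the limit, (Qr·Cr + Qe·Cₑ)/(Qr + Qe) = 0.32:
Cₑ = (2.984·0.32 − 2.850·0.06800) / 0.1340 = 5.680 mg/L.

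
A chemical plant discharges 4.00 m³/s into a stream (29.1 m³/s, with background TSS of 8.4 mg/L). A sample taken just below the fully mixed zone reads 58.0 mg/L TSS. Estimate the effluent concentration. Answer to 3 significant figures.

419 mg/L

Mass balance: 29.10·8.400 + 4.000·Cₑ = 33.10·58.00
→ Cₑ = (33.10·58.00 − 29.10·8.400) / 4.000 = 418.8 mg/L.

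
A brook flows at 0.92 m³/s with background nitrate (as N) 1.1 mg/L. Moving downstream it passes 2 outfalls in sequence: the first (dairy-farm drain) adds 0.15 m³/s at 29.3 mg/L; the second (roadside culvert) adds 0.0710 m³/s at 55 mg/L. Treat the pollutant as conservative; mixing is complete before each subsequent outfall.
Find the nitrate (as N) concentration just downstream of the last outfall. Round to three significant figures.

8.16 mg/L

Outfall 1: combined Q = 1.070 m³/s; C = (0.9200·1.100 + 0.1500·29.30)/1.070 = 5.053 mg/L.
Outfall 2: combined Q = 1.141 m³/s; C = (1.070·5.053 + 0.07100·55.00)/1.141 = 8.161 mg/L.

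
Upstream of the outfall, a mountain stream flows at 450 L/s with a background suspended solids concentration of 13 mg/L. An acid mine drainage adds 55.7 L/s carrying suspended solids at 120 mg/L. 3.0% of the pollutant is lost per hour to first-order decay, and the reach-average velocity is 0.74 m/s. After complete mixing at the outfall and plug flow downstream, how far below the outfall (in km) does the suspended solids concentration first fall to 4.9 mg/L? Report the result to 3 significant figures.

142 km

Flow-weighted average: C = (450.0·13.00 + 55.70·120.0) / 505.7 = 12530/505.7 = 24.79 mg/L.
3.0%/h lost → k = −ln(1 − 0.03) = 0.03046 h⁻¹.
Set 24.79·exp(−k·t) = 4.9 → t = ln(24.79/4.9)/k = 191600 s = 53.22 h.
Distance = v·t = 0.74·191600 = 141800 m = 141.8 km.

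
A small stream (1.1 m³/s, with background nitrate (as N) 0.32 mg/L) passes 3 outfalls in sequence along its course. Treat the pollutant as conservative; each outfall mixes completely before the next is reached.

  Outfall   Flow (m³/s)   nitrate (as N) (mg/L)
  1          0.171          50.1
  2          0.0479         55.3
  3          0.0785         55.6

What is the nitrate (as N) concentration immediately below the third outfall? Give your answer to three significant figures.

Below outfall 1: Q → 1.271 m³/s, C = (1.100·0.3200 + 0.1710·50.10)/1.271 = 7.017 mg/L.
Below outfall 2: Q → 1.319 m³/s, C = (1.271·7.017 + 0.04790·55.30)/1.319 = 8.771 mg/L.
Below outfall 3: Q → 1.397 m³/s, C = (1.319·8.771 + 0.07850·55.60)/1.397 = 11.40 mg/L.

11.4 mg/L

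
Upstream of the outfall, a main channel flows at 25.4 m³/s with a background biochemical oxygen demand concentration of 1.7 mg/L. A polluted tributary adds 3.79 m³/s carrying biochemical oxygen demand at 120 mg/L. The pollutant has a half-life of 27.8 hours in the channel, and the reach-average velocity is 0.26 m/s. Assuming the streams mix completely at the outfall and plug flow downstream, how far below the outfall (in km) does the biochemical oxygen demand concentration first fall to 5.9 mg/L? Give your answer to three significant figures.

Mass balance: C = (25.40·1.700 + 3.790·120.0) / 29.19 = 498.0/29.19 = 17.06 mg/L.
Half-life 27.8 h → k = ln 2 / 27.8 = 0.02493 h⁻¹ = 0.5984 d⁻¹.
Set 17.06·exp(−k·t) = 5.9 → t = ln(17.06/5.9)/k = 153300 s = 42.58 h.
Distance = v·t = 0.26·153300 = 39860 m = 39.86 km.

39.9 km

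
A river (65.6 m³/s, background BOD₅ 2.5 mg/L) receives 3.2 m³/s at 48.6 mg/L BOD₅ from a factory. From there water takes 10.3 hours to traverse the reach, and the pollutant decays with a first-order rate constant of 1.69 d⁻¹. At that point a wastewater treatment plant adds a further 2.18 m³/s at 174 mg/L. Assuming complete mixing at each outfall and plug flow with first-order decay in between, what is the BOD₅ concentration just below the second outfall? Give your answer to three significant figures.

7.52 mg/L

Mixed concentration C = ΣQC/ΣQ = (65.60·2.500 + 3.200·48.60) / 68.80 = 319.5/68.80 = 4.644 mg/L; combined flow 68.80 m³/s.
After decay, C = 4.644 × e^(−kt) = 4.644 × 0.4842 = 2.249 mg/L.
At the second outfall, C = (68.80·2.249 + 2.180·174.0) / (68.80 + 2.180) = 7.524 mg/L.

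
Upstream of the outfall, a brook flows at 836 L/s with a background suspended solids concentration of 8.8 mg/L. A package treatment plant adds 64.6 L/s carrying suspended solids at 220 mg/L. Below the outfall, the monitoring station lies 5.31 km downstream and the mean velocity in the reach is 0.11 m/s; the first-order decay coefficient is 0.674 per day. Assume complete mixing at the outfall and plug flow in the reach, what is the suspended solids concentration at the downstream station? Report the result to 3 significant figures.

Flow-weighted average: C = (836.0·8.800 + 64.60·220.0) / 900.6 = 21570/900.6 = 23.95 mg/L.
Travel time t = 5.31·1000 / 0.11 = 48270 s = 13.41 h.
After decay, C = 23.95 × e^(−kt) = 23.95 × 0.6862 = 16.43 mg/L.

16.4 mg/L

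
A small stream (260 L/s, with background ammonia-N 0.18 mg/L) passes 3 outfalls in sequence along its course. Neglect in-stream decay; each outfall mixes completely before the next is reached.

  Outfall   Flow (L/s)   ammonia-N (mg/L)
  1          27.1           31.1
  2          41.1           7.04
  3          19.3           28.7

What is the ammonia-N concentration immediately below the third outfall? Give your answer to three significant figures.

After outfall 1: Q = 260.0 + 27.10 = 287.1 L/s; C = (260.0·0.1800 + 27.10·31.10)/287.1 = 3.099 mg/L.
After outfall 2: Q = 287.1 + 41.10 = 328.2 L/s; C = (287.1·3.099 + 41.10·7.040)/328.2 = 3.592 mg/L.
After outfall 3: Q = 328.2 + 19.30 = 347.5 L/s; C = (328.2·3.592 + 19.30·28.70)/347.5 = 4.987 mg/L.

4.99 mg/L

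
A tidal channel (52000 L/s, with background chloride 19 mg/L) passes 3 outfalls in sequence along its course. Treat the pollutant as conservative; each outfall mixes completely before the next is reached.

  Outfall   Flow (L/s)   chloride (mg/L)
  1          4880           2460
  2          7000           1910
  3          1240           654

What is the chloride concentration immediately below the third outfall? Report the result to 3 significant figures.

After outfall 1: Q = 52000 + 4880 = 56880 L/s; C = (52000·19.00 + 4880·2460)/56880 = 228.4 mg/L.
After outfall 2: Q = 56880 + 7000 = 63880 L/s; C = (56880·228.4 + 7000·1910)/63880 = 412.7 mg/L.
After outfall 3: Q = 63880 + 1240 = 65120 L/s; C = (63880·412.7 + 1240·654.0)/65120 = 417.3 mg/L.

417 mg/L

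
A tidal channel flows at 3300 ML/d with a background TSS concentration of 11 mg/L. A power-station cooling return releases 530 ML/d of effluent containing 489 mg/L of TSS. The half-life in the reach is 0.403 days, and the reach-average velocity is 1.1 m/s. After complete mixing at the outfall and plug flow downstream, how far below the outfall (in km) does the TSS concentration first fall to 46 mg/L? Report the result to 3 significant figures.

28.6 km

After mixing, C = (3300·11.00 + 530.0·489.0) / 3830 = 295500/3830 = 77.15 mg/L.
Half-life 0.403 d → k = ln 2 / 0.403 = 1.720 d⁻¹.
Set 77.15·exp(−k·t) = 46 → t = ln(77.15/46)/k = 25970 s = 7.215 h.
Distance = v·t = 1.1·25970 = 28570 m = 28.57 km.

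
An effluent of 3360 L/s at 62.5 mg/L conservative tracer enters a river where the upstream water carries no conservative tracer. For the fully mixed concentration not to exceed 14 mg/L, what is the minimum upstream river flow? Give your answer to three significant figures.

11600 L/s

Set C_mix = 14: (Q·0 + 3360·62.50) / (Q + 3360) = 14
→ Q = 3360·(62.50 − 14)/(14 − 0) = 11640 L/s.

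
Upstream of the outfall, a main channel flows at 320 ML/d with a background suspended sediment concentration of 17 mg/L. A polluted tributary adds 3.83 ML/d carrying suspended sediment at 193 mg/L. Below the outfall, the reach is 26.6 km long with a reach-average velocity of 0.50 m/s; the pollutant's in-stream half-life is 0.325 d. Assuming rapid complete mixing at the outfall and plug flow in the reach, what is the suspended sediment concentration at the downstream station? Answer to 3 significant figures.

After mixing, C = (320.0·17.00 + 3.830·193.0) / 323.8 = 6179/323.8 = 19.08 mg/L.
Travel time t = 26.6·1000 / 0.50 = 53200 s = 14.78 h.
Half-life 0.325 d → k = ln 2 / 0.325 = 2.133 d⁻¹.
Applying C = C₀e^(−kt): 19.08 × 0.2690 = 5.132 mg/L.

5.13 mg/L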